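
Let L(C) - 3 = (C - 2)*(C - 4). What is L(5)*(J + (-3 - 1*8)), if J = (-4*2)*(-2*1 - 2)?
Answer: 126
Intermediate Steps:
L(C) = 3 + (-4 + C)*(-2 + C) (L(C) = 3 + (C - 2)*(C - 4) = 3 + (-2 + C)*(-4 + C) = 3 + (-4 + C)*(-2 + C))
J = 32 (J = -8*(-2 - 2) = -8*(-4) = 32)
L(5)*(J + (-3 - 1*8)) = (11 + 5² - 6*5)*(32 + (-3 - 1*8)) = (11 + 25 - 30)*(32 + (-3 - 8)) = 6*(32 - 11) = 6*21 = 126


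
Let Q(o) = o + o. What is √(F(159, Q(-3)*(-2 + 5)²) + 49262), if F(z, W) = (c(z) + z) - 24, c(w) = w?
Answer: 2*√12389 ≈ 222.61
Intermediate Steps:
Q(o) = 2*o
F(z, W) = -24 + 2*z (F(z, W) = (z + z) - 24 = 2*z - 24 = -24 + 2*z)
√(F(159, Q(-3)*(-2 + 5)²) + 49262) = √((-24 + 2*159) + 49262) = √((-24 + 318) + 49262) = √(294 + 49262) = √49556 = 2*√12389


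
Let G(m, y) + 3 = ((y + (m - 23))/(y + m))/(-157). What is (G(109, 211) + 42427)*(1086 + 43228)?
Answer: 47225019075691/25120 ≈ 1.8800e+9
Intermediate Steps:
G(m, y) = -3 - (-23 + m + y)/(157*(m + y)) (G(m, y) = -3 + ((y + (m - 23))/(y + m))/(-157) = -3 + ((y + (-23 + m))/(m + y))*(-1/157) = -3 + ((-23 + m + y)/(m + y))*(-1/157) = -3 - (-23 + m + y)/(157*(m + y)))
(G(109, 211) + 42427)*(1086 + 43228) = ((23 - 472*109 - 472*211)/(157*(109 + 211)) + 42427)*(1086 + 43228) = ((1/157)*(23 - 51448 - 99592)/320 + 42427)*44314 = ((1/157)*(1/320)*(-151017) + 42427)*44314 = (-151017/50240 + 42427)*44314 = (2131381463/50240)*44314 = 47225019075691/25120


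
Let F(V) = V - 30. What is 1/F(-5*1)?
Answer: -1/35 ≈ -0.028571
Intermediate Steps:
F(V) = -30 + V
1/F(-5*1) = 1/(-30 - 5*1) = 1/(-30 - 5) = 1/(-35) = -1/35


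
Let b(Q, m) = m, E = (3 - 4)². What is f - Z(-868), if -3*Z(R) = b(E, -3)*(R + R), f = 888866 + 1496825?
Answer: 2387427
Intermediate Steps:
f = 2385691
E = 1 (E = (-1)² = 1)
Z(R) = 2*R (Z(R) = -(-1)*(R + R) = -(-1)*2*R = -(-2)*R = 2*R)
f - Z(-868) = 2385691 - 2*(-868) = 2385691 - 1*(-1736) = 2385691 + 1736 = 2387427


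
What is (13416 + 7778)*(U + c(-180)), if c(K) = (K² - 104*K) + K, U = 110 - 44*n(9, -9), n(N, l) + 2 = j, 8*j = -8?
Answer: 1084751308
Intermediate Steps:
j = -1 (j = (⅛)*(-8) = -1)
n(N, l) = -3 (n(N, l) = -2 - 1 = -3)
U = 242 (U = 110 - 44*(-3) = 110 + 132 = 242)
c(K) = K² - 103*K
(13416 + 7778)*(U + c(-180)) = (13416 + 7778)*(242 - 180*(-103 - 180)) = 21194*(242 - 180*(-283)) = 21194*(242 + 50940) = 21194*51182 = 1084751308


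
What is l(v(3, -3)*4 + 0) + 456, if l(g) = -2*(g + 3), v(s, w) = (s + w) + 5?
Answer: 410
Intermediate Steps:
v(s, w) = 5 + s + w
l(g) = -6 - 2*g (l(g) = -2*(3 + g) = -6 - 2*g)
l(v(3, -3)*4 + 0) + 456 = (-6 - 2*((5 + 3 - 3)*4 + 0)) + 456 = (-6 - 2*(5*4 + 0)) + 456 = (-6 - 2*(20 + 0)) + 456 = (-6 - 2*20) + 456 = (-6 - 40) + 456 = -46 + 456 = 410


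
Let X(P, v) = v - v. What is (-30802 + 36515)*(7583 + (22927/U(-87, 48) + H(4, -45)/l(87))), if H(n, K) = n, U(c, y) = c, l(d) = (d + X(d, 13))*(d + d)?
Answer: 10914012760/261 ≈ 4.1816e+7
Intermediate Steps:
X(P, v) = 0
l(d) = 2*d**2 (l(d) = (d + 0)*(d + d) = d*(2*d) = 2*d**2)
(-30802 + 36515)*(7583 + (22927/U(-87, 48) + H(4, -45)/l(87))) = (-30802 + 36515)*(7583 + (22927/(-87) + 4/((2*87**2)))) = 5713*(7583 + (22927*(-1/87) + 4/((2*7569)))) = 5713*(7583 + (-22927/87 + 4/15138)) = 5713*(7583 + (-22927/87 + 4*(1/15138))) = 5713*(7583 + (-22927/87 + 2/7569)) = 5713*(7583 - 1994647/7569) = 5713*(55401080/7569) = 10914012760/261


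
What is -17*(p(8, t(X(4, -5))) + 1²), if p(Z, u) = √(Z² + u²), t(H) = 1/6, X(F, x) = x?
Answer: -17 - 17*√2305/6 ≈ -153.03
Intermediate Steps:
t(H) = ⅙
-17*(p(8, t(X(4, -5))) + 1²) = -17*(√(8² + (⅙)²) + 1²) = -17*(√(64 + 1/36) + 1) = -17*(√(2305/36) + 1) = -17*(√2305/6 + 1) = -17*(1 + √2305/6) = -17 - 17*√2305/6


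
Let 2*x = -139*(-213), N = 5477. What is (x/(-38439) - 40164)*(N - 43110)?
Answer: 38733860574389/25626 ≈ 1.5115e+9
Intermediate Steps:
x = 29607/2 (x = (-139*(-213))/2 = (½)*29607 = 29607/2 ≈ 14804.)
(x/(-38439) - 40164)*(N - 43110) = ((29607/2)/(-38439) - 40164)*(5477 - 43110) = ((29607/2)*(-1/38439) - 40164)*(-37633) = (-9869/25626 - 40164)*(-37633) = -1029252533/25626*(-37633) = 38733860574389/25626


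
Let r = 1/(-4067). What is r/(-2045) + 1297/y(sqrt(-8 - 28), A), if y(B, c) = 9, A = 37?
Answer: 10787168464/74853135 ≈ 144.11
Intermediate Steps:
r = -1/4067 ≈ -0.00024588
r/(-2045) + 1297/y(sqrt(-8 - 28), A) = -1/4067/(-2045) + 1297/9 = -1/4067*(-1/2045) + 1297*(1/9) = 1/8317015 + 1297/9 = 10787168464/74853135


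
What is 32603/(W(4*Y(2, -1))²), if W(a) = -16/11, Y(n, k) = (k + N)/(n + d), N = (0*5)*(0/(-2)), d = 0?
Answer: 3944963/256 ≈ 15410.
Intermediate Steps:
N = 0 (N = 0*(0*(-½)) = 0*0 = 0)
Y(n, k) = k/n (Y(n, k) = (k + 0)/(n + 0) = k/n)
W(a) = -16/11 (W(a) = -16*1/11 = -16/11)
32603/(W(4*Y(2, -1))²) = 32603/((-16/11)²) = 32603/(256/121) = 32603*(121/256) = 3944963/256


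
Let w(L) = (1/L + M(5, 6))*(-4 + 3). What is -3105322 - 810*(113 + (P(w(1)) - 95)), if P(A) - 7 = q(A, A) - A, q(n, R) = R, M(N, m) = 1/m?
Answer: -3125572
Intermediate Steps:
w(L) = -⅙ - 1/L (w(L) = (1/L + 1/6)*(-4 + 3) = (1/L + ⅙)*(-1) = (⅙ + 1/L)*(-1) = -⅙ - 1/L)
P(A) = 7 (P(A) = 7 + (A - A) = 7 + 0 = 7)
-3105322 - 810*(113 + (P(w(1)) - 95)) = -3105322 - 810*(113 + (7 - 95)) = -3105322 - 810*(113 - 88) = -3105322 - 810*25 = -3105322 - 1*20250 = -3105322 - 20250 = -3125572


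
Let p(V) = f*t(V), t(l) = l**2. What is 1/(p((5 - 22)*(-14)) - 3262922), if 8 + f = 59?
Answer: -1/374078 ≈ -2.6732e-6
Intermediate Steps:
f = 51 (f = -8 + 59 = 51)
p(V) = 51*V**2
1/(p((5 - 22)*(-14)) - 3262922) = 1/(51*((5 - 22)*(-14))**2 - 3262922) = 1/(51*(-17*(-14))**2 - 3262922) = 1/(51*238**2 - 3262922) = 1/(51*56644 - 3262922) = 1/(2888844 - 3262922) = 1/(-374078) = -1/374078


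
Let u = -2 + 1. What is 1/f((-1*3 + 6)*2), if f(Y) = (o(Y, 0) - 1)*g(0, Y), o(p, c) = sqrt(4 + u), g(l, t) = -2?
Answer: -1/4 - sqrt(3)/4 ≈ -0.68301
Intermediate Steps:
u = -1
o(p, c) = sqrt(3) (o(p, c) = sqrt(4 - 1) = sqrt(3))
f(Y) = 2 - 2*sqrt(3) (f(Y) = (sqrt(3) - 1)*(-2) = (-1 + sqrt(3))*(-2) = 2 - 2*sqrt(3))
1/f((-1*3 + 6)*2) = 1/(2 - 2*sqrt(3))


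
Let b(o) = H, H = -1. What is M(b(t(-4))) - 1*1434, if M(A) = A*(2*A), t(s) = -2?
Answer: -1432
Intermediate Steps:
b(o) = -1
M(A) = 2*A²
M(b(t(-4))) - 1*1434 = 2*(-1)² - 1*1434 = 2*1 - 1434 = 2 - 1434 = -1432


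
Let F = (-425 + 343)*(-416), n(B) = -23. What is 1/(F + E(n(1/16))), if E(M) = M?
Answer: 1/34089 ≈ 2.9335e-5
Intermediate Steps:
F = 34112 (F = -82*(-416) = 34112)
1/(F + E(n(1/16))) = 1/(34112 - 23) = 1/34089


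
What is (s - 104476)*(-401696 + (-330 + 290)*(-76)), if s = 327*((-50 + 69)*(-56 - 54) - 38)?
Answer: 319057153792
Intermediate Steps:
s = -695856 (s = 327*(19*(-110) - 38) = 327*(-2090 - 38) = 327*(-2128) = -695856)
(s - 104476)*(-401696 + (-330 + 290)*(-76)) = (-695856 - 104476)*(-401696 + (-330 + 290)*(-76)) = -800332*(-401696 - 40*(-76)) = -800332*(-401696 + 3040) = -800332*(-398656) = 319057153792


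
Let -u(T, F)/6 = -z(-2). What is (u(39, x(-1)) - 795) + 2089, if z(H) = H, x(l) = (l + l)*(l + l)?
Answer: 1282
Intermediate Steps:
x(l) = 4*l**2 (x(l) = (2*l)*(2*l) = 4*l**2)
u(T, F) = -12 (u(T, F) = -(-6)*(-2) = -6*2 = -12)
(u(39, x(-1)) - 795) + 2089 = (-12 - 795) + 2089 = -807 + 2089 = 1282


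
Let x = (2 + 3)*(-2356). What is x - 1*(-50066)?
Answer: 38286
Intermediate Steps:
x = -11780 (x = 5*(-2356) = -11780)
x - 1*(-50066) = -11780 - 1*(-50066) = -11780 + 50066 = 38286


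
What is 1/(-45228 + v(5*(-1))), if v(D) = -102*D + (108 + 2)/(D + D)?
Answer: -1/44729 ≈ -2.2357e-5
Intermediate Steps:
v(D) = -102*D + 55/D (v(D) = -102*D + 110/((2*D)) = -102*D + 110*(1/(2*D)) = -102*D + 55/D)
1/(-45228 + v(5*(-1))) = 1/(-45228 + (-510*(-1) + 55/((5*(-1))))) = 1/(-45228 + (-102*(-5) + 55/(-5))) = 1/(-45228 + (510 + 55*(-1/5))) = 1/(-45228 + (510 - 11)) = 1/(-45228 + 499) = 1/(-44729) = -1/44729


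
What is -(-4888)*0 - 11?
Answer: -11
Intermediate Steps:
-(-4888)*0 - 11 = -94*0 - 11 = 0 - 11 = -11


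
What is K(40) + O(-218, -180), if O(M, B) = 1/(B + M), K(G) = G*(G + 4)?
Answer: 700479/398 ≈ 1760.0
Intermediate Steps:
K(G) = G*(4 + G)
K(40) + O(-218, -180) = 40*(4 + 40) + 1/(-180 - 218) = 40*44 + 1/(-398) = 1760 - 1/398 = 700479/398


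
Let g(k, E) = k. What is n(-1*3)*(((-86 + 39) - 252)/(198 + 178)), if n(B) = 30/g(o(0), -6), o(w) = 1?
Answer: -4485/188 ≈ -23.856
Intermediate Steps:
n(B) = 30 (n(B) = 30/1 = 30*1 = 30)
n(-1*3)*(((-86 + 39) - 252)/(198 + 178)) = 30*(((-86 + 39) - 252)/(198 + 178)) = 30*((-47 - 252)/376) = 30*(-299*1/376) = 30*(-299/376) = -4485/188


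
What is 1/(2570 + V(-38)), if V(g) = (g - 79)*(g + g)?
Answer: 1/11462 ≈ 8.7245e-5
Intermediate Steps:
V(g) = 2*g*(-79 + g) (V(g) = (-79 + g)*(2*g) = 2*g*(-79 + g))
1/(2570 + V(-38)) = 1/(2570 + 2*(-38)*(-79 - 38)) = 1/(2570 + 2*(-38)*(-117)) = 1/(2570 + 8892) = 1/11462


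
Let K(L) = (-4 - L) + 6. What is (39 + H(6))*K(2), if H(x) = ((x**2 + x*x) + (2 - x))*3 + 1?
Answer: 0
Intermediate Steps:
H(x) = 7 - 3*x + 6*x**2 (H(x) = ((x**2 + x**2) + (2 - x))*3 + 1 = (2*x**2 + (2 - x))*3 + 1 = (2 - x + 2*x**2)*3 + 1 = (6 - 3*x + 6*x**2) + 1 = 7 - 3*x + 6*x**2)
K(L) = 2 - L
(39 + H(6))*K(2) = (39 + (7 - 3*6 + 6*6**2))*(2 - 1*2) = (39 + (7 - 18 + 6*36))*(2 - 2) = (39 + (7 - 18 + 216))*0 = (39 + 205)*0 = 244*0 = 0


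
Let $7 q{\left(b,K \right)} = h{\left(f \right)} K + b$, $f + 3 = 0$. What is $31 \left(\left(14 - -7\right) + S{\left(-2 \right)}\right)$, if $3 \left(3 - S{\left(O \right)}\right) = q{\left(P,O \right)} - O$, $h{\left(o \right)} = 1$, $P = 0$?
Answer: $\frac{5084}{7} \approx 726.29$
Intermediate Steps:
$f = -3$ ($f = -3 + 0 = -3$)
$q{\left(b,K \right)} = \frac{K}{7} + \frac{b}{7}$ ($q{\left(b,K \right)} = \frac{1 K + b}{7} = \frac{K + b}{7} = \frac{K}{7} + \frac{b}{7}$)
$S{\left(O \right)} = 3 + \frac{2 O}{7}$ ($S{\left(O \right)} = 3 - \frac{\left(\frac{O}{7} + \frac{1}{7} \cdot 0\right) - O}{3} = 3 - \frac{\left(\frac{O}{7} + 0\right) - O}{3} = 3 - \frac{\frac{O}{7} - O}{3} = 3 - \frac{\left(- \frac{6}{7}\right) O}{3} = 3 + \frac{2 O}{7}$)
$31 \left(\left(14 - -7\right) + S{\left(-2 \right)}\right) = 31 \left(\left(14 - -7\right) + \left(3 + \frac{2}{7} \left(-2\right)\right)\right) = 31 \left(\left(14 + 7\right) + \left(3 - \frac{4}{7}\right)\right) = 31 \left(21 + \frac{17}{7}\right) = 31 \cdot \frac{164}{7} = \frac{5084}{7}$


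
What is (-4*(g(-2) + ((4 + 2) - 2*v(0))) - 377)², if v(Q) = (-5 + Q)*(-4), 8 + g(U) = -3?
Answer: 38809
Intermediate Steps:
g(U) = -11 (g(U) = -8 - 3 = -11)
v(Q) = 20 - 4*Q
(-4*(g(-2) + ((4 + 2) - 2*v(0))) - 377)² = (-4*(-11 + ((4 + 2) - 2*(20 - 4*0))) - 377)² = (-4*(-11 + (6 - 2*(20 + 0))) - 377)² = (-4*(-11 + (6 - 2*20)) - 377)² = (-4*(-11 + (6 - 40)) - 377)² = (-4*(-11 - 34) - 377)² = (-4*(-45) - 377)² = (180 - 377)² = (-197)² = 38809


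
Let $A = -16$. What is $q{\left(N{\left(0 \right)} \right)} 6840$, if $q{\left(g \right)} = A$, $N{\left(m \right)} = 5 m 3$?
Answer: $-109440$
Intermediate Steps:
$N{\left(m \right)} = 15 m$
$q{\left(g \right)} = -16$
$q{\left(N{\left(0 \right)} \right)} 6840 = \left(-16\right) 6840 = -109440$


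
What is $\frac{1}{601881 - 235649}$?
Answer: $\frac{1}{366232} \approx 2.7305 \cdot 10^{-6}$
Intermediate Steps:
$\frac{1}{601881 - 235649} = \frac{1}{366232}$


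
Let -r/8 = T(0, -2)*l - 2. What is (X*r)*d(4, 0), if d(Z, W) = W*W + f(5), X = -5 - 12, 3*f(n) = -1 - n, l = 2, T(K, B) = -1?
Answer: 1088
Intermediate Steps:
f(n) = -⅓ - n/3 (f(n) = (-1 - n)/3 = -⅓ - n/3)
X = -17
r = 32 (r = -8*(-1*2 - 2) = -8*(-2 - 2) = -8*(-4) = 32)
d(Z, W) = -2 + W² (d(Z, W) = W*W + (-⅓ - ⅓*5) = W² + (-⅓ - 5/3) = W² - 2 = -2 + W²)
(X*r)*d(4, 0) = (-17*32)*(-2 + 0²) = -544*(-2 + 0) = -544*(-2) = 1088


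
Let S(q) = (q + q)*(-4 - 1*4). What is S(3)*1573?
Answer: -75504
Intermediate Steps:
S(q) = -16*q (S(q) = (2*q)*(-4 - 4) = (2*q)*(-8) = -16*q)
S(3)*1573 = -16*3*1573 = -48*1573 = -75504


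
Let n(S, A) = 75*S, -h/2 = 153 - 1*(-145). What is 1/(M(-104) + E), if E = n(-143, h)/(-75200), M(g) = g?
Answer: -3008/312403 ≈ -0.0096286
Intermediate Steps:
h = -596 (h = -2*(153 - 1*(-145)) = -2*(153 + 145) = -2*298 = -596)
E = 429/3008 (E = (75*(-143))/(-75200) = -10725*(-1/75200) = 429/3008 ≈ 0.14262)
1/(M(-104) + E) = 1/(-104 + 429/3008) = 1/(-312403/3008) = -3008/312403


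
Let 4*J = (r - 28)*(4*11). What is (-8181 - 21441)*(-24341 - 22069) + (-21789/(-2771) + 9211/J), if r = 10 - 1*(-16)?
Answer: 83807912408917/60962 ≈ 1.3748e+9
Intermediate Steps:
r = 26 (r = 10 + 16 = 26)
J = -22 (J = ((26 - 28)*(4*11))/4 = (-2*44)/4 = (1/4)*(-88) = -22)
(-8181 - 21441)*(-24341 - 22069) + (-21789/(-2771) + 9211/J) = (-8181 - 21441)*(-24341 - 22069) + (-21789/(-2771) + 9211/(-22)) = -29622*(-46410) + (-21789*(-1/2771) + 9211*(-1/22)) = 1374757020 + (21789/2771 - 9211/22) = 1374757020 - 25044323/60962 = 83807912408917/60962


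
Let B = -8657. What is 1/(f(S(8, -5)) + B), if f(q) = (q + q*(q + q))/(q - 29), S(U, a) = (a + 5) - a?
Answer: -24/207823 ≈ -0.00011548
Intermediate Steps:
S(U, a) = 5 (S(U, a) = (5 + a) - a = 5)
f(q) = (q + 2*q**2)/(-29 + q) (f(q) = (q + q*(2*q))/(-29 + q) = (q + 2*q**2)/(-29 + q))
1/(f(S(8, -5)) + B) = 1/(5*(1 + 2*5)/(-29 + 5) - 8657) = 1/(5*(1 + 10)/(-24) - 8657) = 1/(5*(-1/24)*11 - 8657) = 1/(-55/24 - 8657) = 1/(-207823/24) = -24/207823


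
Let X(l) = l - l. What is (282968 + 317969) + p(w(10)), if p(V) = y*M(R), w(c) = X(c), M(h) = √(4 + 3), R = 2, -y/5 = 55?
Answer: 600937 - 275*√7 ≈ 6.0021e+5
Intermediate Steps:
y = -275 (y = -5*55 = -275)
M(h) = √7
X(l) = 0
w(c) = 0
p(V) = -275*√7
(282968 + 317969) + p(w(10)) = (282968 + 317969) - 275*√7 = 600937 - 275*√7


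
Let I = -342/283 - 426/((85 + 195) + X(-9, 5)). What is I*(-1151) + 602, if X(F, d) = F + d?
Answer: 49071411/13018 ≈ 3769.5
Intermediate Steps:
I = -35825/13018 (I = -342/283 - 426/((85 + 195) + (-9 + 5)) = -342*1/283 - 426/(280 - 4) = -342/283 - 426/276 = -342/283 - 426*1/276 = -342/283 - 71/46 = -35825/13018 ≈ -2.7520)
I*(-1151) + 602 = -35825/13018*(-1151) + 602 = 41234575/13018 + 602 = 49071411/13018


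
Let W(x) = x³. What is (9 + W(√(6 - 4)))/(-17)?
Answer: -9/17 - 2*√2/17 ≈ -0.69579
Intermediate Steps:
(9 + W(√(6 - 4)))/(-17) = (9 + (√(6 - 4))³)/(-17) = -(9 + (√2)³)/17 = -(9 + 2*√2)/17 = -9/17 - 2*√2/17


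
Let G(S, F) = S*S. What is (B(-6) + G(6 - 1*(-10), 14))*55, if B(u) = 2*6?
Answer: 14740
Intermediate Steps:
G(S, F) = S²
B(u) = 12
(B(-6) + G(6 - 1*(-10), 14))*55 = (12 + (6 - 1*(-10))²)*55 = (12 + (6 + 10)²)*55 = (12 + 16²)*55 = (12 + 256)*55 = 268*55 = 14740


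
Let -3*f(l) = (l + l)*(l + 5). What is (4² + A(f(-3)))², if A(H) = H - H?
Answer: 256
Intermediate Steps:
f(l) = -2*l*(5 + l)/3 (f(l) = -(l + l)*(l + 5)/3 = -2*l*(5 + l)/3)
A(H) = 0
(4² + A(f(-3)))² = (4² + 0)² = (16 + 0)² = 16² = 256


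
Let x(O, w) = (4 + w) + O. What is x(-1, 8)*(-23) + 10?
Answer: -243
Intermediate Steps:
x(O, w) = 4 + O + w
x(-1, 8)*(-23) + 10 = (4 - 1 + 8)*(-23) + 10 = 11*(-23) + 10 = -253 + 10 = -243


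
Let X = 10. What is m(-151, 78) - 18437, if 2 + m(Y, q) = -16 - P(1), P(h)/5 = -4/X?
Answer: -18453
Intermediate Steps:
P(h) = -2 (P(h) = 5*(-4/10) = 5*(-4*1/10) = 5*(-2/5) = -2)
m(Y, q) = -16 (m(Y, q) = -2 + (-16 - 1*(-2)) = -2 + (-16 + 2) = -2 - 14 = -16)
m(-151, 78) - 18437 = -16 - 18437 = -18453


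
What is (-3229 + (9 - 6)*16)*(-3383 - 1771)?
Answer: 16394874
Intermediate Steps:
(-3229 + (9 - 6)*16)*(-3383 - 1771) = (-3229 + 3*16)*(-5154) = (-3229 + 48)*(-5154) = -3181*(-5154) = 16394874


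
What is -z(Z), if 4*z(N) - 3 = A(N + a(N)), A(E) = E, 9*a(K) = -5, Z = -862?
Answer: 1934/9 ≈ 214.89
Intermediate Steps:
a(K) = -5/9 (a(K) = (⅑)*(-5) = -5/9)
z(N) = 11/18 + N/4 (z(N) = ¾ + (N - 5/9)/4 = ¾ + (-5/9 + N)/4 = ¾ + (-5/36 + N/4) = 11/18 + N/4)
-z(Z) = -(11/18 + (¼)*(-862)) = -(11/18 - 431/2) = -1*(-1934/9) = 1934/9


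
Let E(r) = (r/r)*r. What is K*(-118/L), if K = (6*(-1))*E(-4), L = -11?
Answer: 2832/11 ≈ 257.45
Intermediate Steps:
E(r) = r (E(r) = 1*r = r)
K = 24 (K = (6*(-1))*(-4) = -6*(-4) = 24)
K*(-118/L) = 24*(-118/(-11)) = 24*(-118*(-1/11)) = 24*(118/11) = 2832/11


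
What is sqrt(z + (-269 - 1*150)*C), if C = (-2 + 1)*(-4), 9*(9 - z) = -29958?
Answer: sqrt(14955)/3 ≈ 40.764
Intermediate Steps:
z = 10013/3 (z = 9 - 1/9*(-29958) = 9 + 9986/3 = 10013/3 ≈ 3337.7)
C = 4 (C = -1*(-4) = 4)
sqrt(z + (-269 - 1*150)*C) = sqrt(10013/3 + (-269 - 1*150)*4) = sqrt(10013/3 + (-269 - 150)*4) = sqrt(10013/3 - 419*4) = sqrt(10013/3 - 1676) = sqrt(4985/3) = sqrt(14955)/3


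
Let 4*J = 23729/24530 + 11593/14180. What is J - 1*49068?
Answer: -6826972877529/139134160 ≈ -49068.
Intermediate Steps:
J = 62085351/139134160 (J = (23729/24530 + 11593/14180)/4 = (¼)*(62085351/34783540) = 62085351/139134160 ≈ 0.44623)
J - 1*49068 = 62085351/139134160 - 1*49068 = 62085351/139134160 - 49068 = -6826972877529/139134160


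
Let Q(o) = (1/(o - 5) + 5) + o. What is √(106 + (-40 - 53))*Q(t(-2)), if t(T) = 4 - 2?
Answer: 20*√13/3 ≈ 24.037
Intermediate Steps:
t(T) = 2
Q(o) = 5 + o + 1/(-5 + o) (Q(o) = (1/(-5 + o) + 5) + o = (5 + 1/(-5 + o)) + o = 5 + o + 1/(-5 + o))
√(106 + (-40 - 53))*Q(t(-2)) = √(106 + (-40 - 53))*((-24 + 2²)/(-5 + 2)) = √(106 - 93)*((-24 + 4)/(-3)) = √13*(-⅓*(-20)) = √13*(20/3) = 20*√13/3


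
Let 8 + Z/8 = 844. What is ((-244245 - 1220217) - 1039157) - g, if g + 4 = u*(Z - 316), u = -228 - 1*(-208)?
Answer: -2376175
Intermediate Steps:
Z = 6688 (Z = -64 + 8*844 = -64 + 6752 = 6688)
u = -20 (u = -228 + 208 = -20)
g = -127444 (g = -4 - 20*(6688 - 316) = -4 - 20*6372 = -4 - 127440 = -127444)
((-244245 - 1220217) - 1039157) - g = ((-244245 - 1220217) - 1039157) - 1*(-127444) = (-1464462 - 1039157) + 127444 = -2503619 + 127444 = -2376175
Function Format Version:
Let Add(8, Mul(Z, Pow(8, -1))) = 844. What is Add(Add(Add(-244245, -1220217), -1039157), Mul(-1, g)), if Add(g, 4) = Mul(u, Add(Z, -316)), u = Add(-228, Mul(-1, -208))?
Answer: -2376175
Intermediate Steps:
Z = 6688 (Z = Add(-64, Mul(8, 844)) = Add(-64, 6752) = 6688)
u = -20 (u = Add(-228, 208) = -20)
g = -127444 (g = Add(-4, Mul(-20, Add(6688, -316))) = Add(-4, Mul(-20, 6372)) = Add(-4, -127440) = -127444)
Add(Add(Add(-244245, -1220217), -1039157), Mul(-1, g)) = Add(Add(Add(-244245, -1220217), -1039157), Mul(-1, -127444)) = Add(Add(-1464462, -1039157), 127444) = Add(-2503619, 127444) = -2376175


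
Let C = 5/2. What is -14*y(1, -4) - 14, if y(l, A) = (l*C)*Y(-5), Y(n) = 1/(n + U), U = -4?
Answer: -91/9 ≈ -10.111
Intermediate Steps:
C = 5/2 (C = 5*(1/2) = 5/2 ≈ 2.5000)
Y(n) = 1/(-4 + n) (Y(n) = 1/(n - 4) = 1/(-4 + n))
y(l, A) = -5*l/18 (y(l, A) = (l*(5/2))/(-4 - 5) = (5*l/2)/(-9) = (5*l/2)*(-1/9) = -5*l/18)
-14*y(1, -4) - 14 = -(-35)/9 - 14 = -14*(-5/18) - 14 = 35/9 - 14 = -91/9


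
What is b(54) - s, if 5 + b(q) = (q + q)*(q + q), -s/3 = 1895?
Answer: 17344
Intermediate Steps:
s = -5685 (s = -3*1895 = -5685)
b(q) = -5 + 4*q**2 (b(q) = -5 + (q + q)*(q + q) = -5 + (2*q)*(2*q) = -5 + 4*q**2)
b(54) - s = (-5 + 4*54**2) - 1*(-5685) = (-5 + 4*2916) + 5685 = (-5 + 11664) + 5685 = 11659 + 5685 = 17344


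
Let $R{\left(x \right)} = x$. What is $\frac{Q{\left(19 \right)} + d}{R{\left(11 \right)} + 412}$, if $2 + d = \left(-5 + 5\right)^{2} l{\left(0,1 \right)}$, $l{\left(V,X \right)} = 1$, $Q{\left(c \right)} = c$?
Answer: $\frac{17}{423} \approx 0.040189$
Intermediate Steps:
$d = -2$ ($d = -2 + \left(-5 + 5\right)^{2} \cdot 1 = -2 + 0^{2} \cdot 1 = -2 + 0 \cdot 1 = -2 + 0 = -2$)
$\frac{Q{\left(19 \right)} + d}{R{\left(11 \right)} + 412} = \frac{19 - 2}{11 + 412} = \frac{17}{423}$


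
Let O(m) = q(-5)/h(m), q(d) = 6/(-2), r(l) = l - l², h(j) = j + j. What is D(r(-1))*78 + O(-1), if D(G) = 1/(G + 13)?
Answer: 189/22 ≈ 8.5909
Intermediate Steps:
h(j) = 2*j
q(d) = -3 (q(d) = 6*(-½) = -3)
O(m) = -3/(2*m) (O(m) = -3*1/(2*m) = -3/(2*m))
D(G) = 1/(13 + G)
D(r(-1))*78 + O(-1) = 78/(13 - (1 - 1*(-1))) - 3/2/(-1) = 78/(13 - (1 + 1)) - 3/2*(-1) = 78/(13 - 1*2) + 3/2 = 78/(13 - 2) + 3/2 = 78/11 + 3/2 = 189/22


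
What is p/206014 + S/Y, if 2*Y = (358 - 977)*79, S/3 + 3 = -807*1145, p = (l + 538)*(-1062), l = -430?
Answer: 568277558208/5037145307 ≈ 112.82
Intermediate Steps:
p = -114696 (p = (-430 + 538)*(-1062) = 108*(-1062) = -114696)
S = -2772054 (S = -9 + 3*(-807*1145) = -9 + 3*(-924015) = -9 - 2772045 = -2772054)
Y = -48901/2 (Y = ((358 - 977)*79)/2 = (-619*79)/2 = (½)*(-48901) = -48901/2 ≈ -24451.)
p/206014 + S/Y = -114696/206014 - 2772054/(-48901/2) = -114696*1/206014 - 2772054*(-2/48901) = -57348/103007 + 5544108/48901 = 568277558208/5037145307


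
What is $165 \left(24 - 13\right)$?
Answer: $1815$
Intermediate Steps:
$165 \left(24 - 13\right) = 165 \cdot 11 = 1815$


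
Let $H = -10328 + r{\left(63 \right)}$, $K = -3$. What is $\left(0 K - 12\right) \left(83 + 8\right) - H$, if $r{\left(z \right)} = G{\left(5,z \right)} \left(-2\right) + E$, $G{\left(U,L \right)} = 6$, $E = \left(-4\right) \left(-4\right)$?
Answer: $9232$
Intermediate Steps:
$E = 16$
$r{\left(z \right)} = 4$ ($r{\left(z \right)} = 6 \left(-2\right) + 16 = -12 + 16 = 4$)
$H = -10324$ ($H = -10328 + 4 = -10324$)
$\left(0 K - 12\right) \left(83 + 8\right) - H = \left(0 \left(-3\right) - 12\right) \left(83 + 8\right) - -10324 = \left(0 - 12\right) 91 + 10324 = \left(-12\right) 91 + 10324 = -1092 + 10324 = 9232$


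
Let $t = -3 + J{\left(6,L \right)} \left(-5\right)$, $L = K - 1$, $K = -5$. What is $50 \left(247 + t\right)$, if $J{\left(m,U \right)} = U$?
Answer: $13700$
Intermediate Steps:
$L = -6$ ($L = -5 - 1 = -6$)
$t = 27$ ($t = -3 - -30 = -3 + 30 = 27$)
$50 \left(247 + t\right) = 50 \left(247 + 27\right) = 50 \cdot 274 = 13700$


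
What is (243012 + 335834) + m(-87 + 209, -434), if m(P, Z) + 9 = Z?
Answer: 578403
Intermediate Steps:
m(P, Z) = -9 + Z
(243012 + 335834) + m(-87 + 209, -434) = (243012 + 335834) + (-9 - 434) = 578846 - 443 = 578403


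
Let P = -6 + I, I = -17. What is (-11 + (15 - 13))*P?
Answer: 207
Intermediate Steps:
P = -23 (P = -6 - 17 = -23)
(-11 + (15 - 13))*P = (-11 + (15 - 13))*(-23) = (-11 + 2)*(-23) = -9*(-23) = 207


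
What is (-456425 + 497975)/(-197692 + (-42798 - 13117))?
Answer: -41550/253607 ≈ -0.16384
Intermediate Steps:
(-456425 + 497975)/(-197692 + (-42798 - 13117)) = 41550/(-197692 - 55915) = 41550/(-253607) = 41550*(-1/253607) = -41550/253607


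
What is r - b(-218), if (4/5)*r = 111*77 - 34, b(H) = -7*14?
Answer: 42957/4 ≈ 10739.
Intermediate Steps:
b(H) = -98
r = 42565/4 (r = 5*(111*77 - 34)/4 = 5*(8547 - 34)/4 = (5/4)*8513 = 42565/4 ≈ 10641.)
r - b(-218) = 42565/4 - 1*(-98) = 42565/4 + 98 = 42957/4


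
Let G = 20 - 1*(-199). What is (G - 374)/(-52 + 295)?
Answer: -155/243 ≈ -0.63786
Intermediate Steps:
G = 219 (G = 20 + 199 = 219)
(G - 374)/(-52 + 295) = (219 - 374)/(-52 + 295) = -155/243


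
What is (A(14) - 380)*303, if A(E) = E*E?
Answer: -55752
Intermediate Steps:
A(E) = E²
(A(14) - 380)*303 = (14² - 380)*303 = (196 - 380)*303 = -184*303 = -55752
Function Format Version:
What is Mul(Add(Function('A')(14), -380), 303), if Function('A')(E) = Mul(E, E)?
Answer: -55752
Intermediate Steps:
Function('A')(E) = Pow(E, 2)
Mul(Add(Function('A')(14), -380), 303) = Mul(Add(Pow(14, 2), -380), 303) = Mul(Add(196, -380), 303) = Mul(-184, 303) = -55752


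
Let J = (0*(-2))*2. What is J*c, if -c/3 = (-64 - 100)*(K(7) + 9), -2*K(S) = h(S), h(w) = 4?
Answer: 0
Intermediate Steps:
K(S) = -2 (K(S) = -1/2*4 = -2)
J = 0 (J = 0*2 = 0)
c = 3444 (c = -3*(-64 - 100)*(-2 + 9) = -(-492)*7 = -3*(-1148) = 3444)
J*c = 0*3444 = 0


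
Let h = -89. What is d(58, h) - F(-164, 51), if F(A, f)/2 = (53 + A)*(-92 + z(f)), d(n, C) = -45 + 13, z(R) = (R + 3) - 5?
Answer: -9578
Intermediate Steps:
z(R) = -2 + R (z(R) = (3 + R) - 5 = -2 + R)
d(n, C) = -32
F(A, f) = 2*(-94 + f)*(53 + A) (F(A, f) = 2*((53 + A)*(-92 + (-2 + f))) = 2*((53 + A)*(-94 + f)) = 2*((-94 + f)*(53 + A)) = 2*(-94 + f)*(53 + A))
d(58, h) - F(-164, 51) = -32 - (-9964 - 188*(-164) + 106*51 + 2*(-164)*51) = -32 - (-9964 + 30832 + 5406 - 16728) = -32 - 1*9546 = -32 - 9546 = -9578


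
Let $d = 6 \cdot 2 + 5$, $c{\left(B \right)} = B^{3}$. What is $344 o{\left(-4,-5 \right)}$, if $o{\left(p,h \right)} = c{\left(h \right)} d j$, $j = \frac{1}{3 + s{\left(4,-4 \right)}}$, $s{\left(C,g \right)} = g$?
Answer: $731000$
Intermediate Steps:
$j = -1$ ($j = \frac{1}{3 - 4} = \frac{1}{-1} = -1$)
$d = 17$ ($d = 12 + 5 = 17$)
$o{\left(p,h \right)} = - 17 h^{3}$ ($o{\left(p,h \right)} = h^{3} \cdot 17 \left(-1\right) = 17 h^{3} \left(-1\right) = - 17 h^{3}$)
$344 o{\left(-4,-5 \right)} = 344 \left(- 17 \left(-5\right)^{3}\right) = 344 \left(\left(-17\right) \left(-125\right)\right) = 344 \cdot 2125 = 731000$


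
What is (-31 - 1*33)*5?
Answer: -320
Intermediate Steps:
(-31 - 1*33)*5 = (-31 - 33)*5 = -64*5 = -320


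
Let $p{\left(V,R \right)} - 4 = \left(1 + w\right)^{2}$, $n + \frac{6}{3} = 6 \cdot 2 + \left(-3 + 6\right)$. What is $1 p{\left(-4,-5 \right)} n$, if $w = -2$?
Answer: $65$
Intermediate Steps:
$n = 13$ ($n = -2 + \left(6 \cdot 2 + \left(-3 + 6\right)\right) = -2 + \left(12 + 3\right) = -2 + 15 = 13$)
$p{\left(V,R \right)} = 5$ ($p{\left(V,R \right)} = 4 + \left(1 - 2\right)^{2} = 4 + \left(-1\right)^{2} = 4 + 1 = 5$)
$1 p{\left(-4,-5 \right)} n = 1 \cdot 5 \cdot 13 = 5 \cdot 13 = 65$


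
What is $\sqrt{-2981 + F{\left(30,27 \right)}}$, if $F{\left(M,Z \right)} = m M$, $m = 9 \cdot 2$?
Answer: $i \sqrt{2441} \approx 49.406 i$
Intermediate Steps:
$m = 18$
$F{\left(M,Z \right)} = 18 M$
$\sqrt{-2981 + F{\left(30,27 \right)}} = \sqrt{-2981 + 18 \cdot 30} = \sqrt{-2981 + 540} = \sqrt{-2441} = i \sqrt{2441}$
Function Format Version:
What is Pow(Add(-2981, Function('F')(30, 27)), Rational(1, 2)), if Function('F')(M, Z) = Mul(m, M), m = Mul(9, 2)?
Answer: Mul(I, Pow(2441, Rational(1, 2))) ≈ Mul(49.406, I)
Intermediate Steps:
m = 18
Function('F')(M, Z) = Mul(18, M)
Pow(Add(-2981, Function('F')(30, 27)), Rational(1, 2)) = Pow(Add(-2981, Mul(18, 30)), Rational(1, 2)) = Pow(Add(-2981, 540), Rational(1, 2)) = Pow(-2441, Rational(1, 2)) = Mul(I, Pow(2441, Rational(1, 2)))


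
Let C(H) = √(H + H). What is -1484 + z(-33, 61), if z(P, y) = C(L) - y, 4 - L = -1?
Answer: -1545 + √10 ≈ -1541.8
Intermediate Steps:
L = 5 (L = 4 - 1*(-1) = 4 + 1 = 5)
C(H) = √2*√H (C(H) = √(2*H) = √2*√H)
z(P, y) = √10 - y (z(P, y) = √2*√5 - y = √10 - y)
-1484 + z(-33, 61) = -1484 + (√10 - 1*61) = -1484 + (√10 - 61) = -1484 + (-61 + √10) = -1545 + √10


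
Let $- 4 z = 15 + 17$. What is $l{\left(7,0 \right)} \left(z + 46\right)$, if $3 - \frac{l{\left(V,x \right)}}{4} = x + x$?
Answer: $456$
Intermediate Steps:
$l{\left(V,x \right)} = 12 - 8 x$ ($l{\left(V,x \right)} = 12 - 4 \left(x + x\right) = 12 - 4 \cdot 2 x = 12 - 8 x$)
$z = -8$ ($z = - \frac{15 + 17}{4} = \left(- \frac{1}{4}\right) 32 = -8$)
$l{\left(7,0 \right)} \left(z + 46\right) = \left(12 - 0\right) \left(-8 + 46\right) = \left(12 + 0\right) 38 = 12 \cdot 38 = 456$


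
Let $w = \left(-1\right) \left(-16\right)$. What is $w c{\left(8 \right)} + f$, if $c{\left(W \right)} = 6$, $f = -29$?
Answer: $67$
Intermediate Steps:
$w = 16$
$w c{\left(8 \right)} + f = 16 \cdot 6 - 29 = 96 - 29 = 67$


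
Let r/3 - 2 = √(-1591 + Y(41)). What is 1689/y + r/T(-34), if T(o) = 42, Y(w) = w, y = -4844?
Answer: -997/4844 + 5*I*√62/14 ≈ -0.20582 + 2.8121*I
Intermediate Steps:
r = 6 + 15*I*√62 (r = 6 + 3*√(-1591 + 41) = 6 + 3*√(-1550) = 6 + 3*(5*I*√62) = 6 + 15*I*√62 ≈ 6.0 + 118.11*I)
1689/y + r/T(-34) = 1689/(-4844) + (6 + 15*I*√62)/42 = 1689*(-1/4844) + (6 + 15*I*√62)*(1/42) = -1689/4844 + (⅐ + 5*I*√62/14) = -997/4844 + 5*I*√62/14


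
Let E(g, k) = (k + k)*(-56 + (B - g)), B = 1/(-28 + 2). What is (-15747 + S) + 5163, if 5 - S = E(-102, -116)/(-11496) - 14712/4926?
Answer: -324439223089/30674202 ≈ -10577.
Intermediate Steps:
B = -1/26 (B = 1/(-26) = -1/26 ≈ -0.038462)
E(g, k) = 2*k*(-1457/26 - g) (E(g, k) = (k + k)*(-56 + (-1/26 - g)) = (2*k)*(-1457/26 - g) = 2*k*(-1457/26 - g))
S = 216530879/30674202 (S = 5 - (-1/13*(-116)*(1457 + 26*(-102))/(-11496) - 14712/4926) = 5 - (-1/13*(-116)*(1457 - 2652)*(-1/11496) - 14712*1/4926) = 5 - (-1/13*(-116)*(-1195)*(-1/11496) - 2452/821) = 5 - (-138620/13*(-1/11496) - 2452/821) = 5 - (34655/37362 - 2452/821) = 5 - 1*(-63159869/30674202) = 5 + 63159869/30674202 = 216530879/30674202 ≈ 7.0591)
(-15747 + S) + 5163 = (-15747 + 216530879/30674202) + 5163 = -482810128015/30674202 + 5163 = -324439223089/30674202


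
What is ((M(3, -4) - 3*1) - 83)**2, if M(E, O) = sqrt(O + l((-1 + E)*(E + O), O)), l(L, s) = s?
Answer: 7388 - 344*I*sqrt(2) ≈ 7388.0 - 486.49*I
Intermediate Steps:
M(E, O) = sqrt(2)*sqrt(O) (M(E, O) = sqrt(O + O) = sqrt(2*O) = sqrt(2)*sqrt(O))
((M(3, -4) - 3*1) - 83)**2 = ((sqrt(2)*sqrt(-4) - 3*1) - 83)**2 = ((sqrt(2)*(2*I) - 3) - 83)**2 = ((2*I*sqrt(2) - 3) - 83)**2 = ((-3 + 2*I*sqrt(2)) - 83)**2 = (-86 + 2*I*sqrt(2))**2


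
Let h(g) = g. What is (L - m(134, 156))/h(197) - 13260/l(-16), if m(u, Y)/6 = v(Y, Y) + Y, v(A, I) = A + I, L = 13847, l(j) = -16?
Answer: 697211/788 ≈ 884.79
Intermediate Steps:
m(u, Y) = 18*Y (m(u, Y) = 6*((Y + Y) + Y) = 6*(2*Y + Y) = 6*(3*Y) = 18*Y)
(L - m(134, 156))/h(197) - 13260/l(-16) = (13847 - 18*156)/197 - 13260/(-16) = (13847 - 1*2808)*(1/197) - 13260*(-1/16) = (13847 - 2808)*(1/197) + 3315/4 = 11039*(1/197) + 3315/4 = 11039/197 + 3315/4 = 697211/788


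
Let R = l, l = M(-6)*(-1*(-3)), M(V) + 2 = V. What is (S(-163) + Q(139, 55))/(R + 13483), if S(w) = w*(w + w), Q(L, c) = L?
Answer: 1239/313 ≈ 3.9585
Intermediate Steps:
M(V) = -2 + V
l = -24 (l = (-2 - 6)*(-1*(-3)) = -8*3 = -24)
R = -24
S(w) = 2*w² (S(w) = w*(2*w) = 2*w²)
(S(-163) + Q(139, 55))/(R + 13483) = (2*(-163)² + 139)/(-24 + 13483) = (2*26569 + 139)/13459 = (53138 + 139)*(1/13459) = 53277*(1/13459) = 1239/313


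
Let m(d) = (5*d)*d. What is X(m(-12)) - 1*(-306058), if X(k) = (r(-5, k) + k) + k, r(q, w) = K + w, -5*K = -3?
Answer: 1541093/5 ≈ 3.0822e+5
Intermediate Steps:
K = ⅗ (K = -⅕*(-3) = ⅗ ≈ 0.60000)
m(d) = 5*d²
r(q, w) = ⅗ + w
X(k) = ⅗ + 3*k (X(k) = ((⅗ + k) + k) + k = (⅗ + 2*k) + k = ⅗ + 3*k)
X(m(-12)) - 1*(-306058) = (⅗ + 3*(5*(-12)²)) - 1*(-306058) = (⅗ + 3*(5*144)) + 306058 = (⅗ + 3*720) + 306058 = (⅗ + 2160) + 306058 = 10803/5 + 306058 = 1541093/5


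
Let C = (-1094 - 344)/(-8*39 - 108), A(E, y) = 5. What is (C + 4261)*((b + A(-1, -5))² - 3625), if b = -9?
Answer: -1077321387/70 ≈ -1.5390e+7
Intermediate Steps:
C = 719/210 (C = -1438/(-312 - 108) = -1438/(-420) = -1438*(-1/420) = 719/210 ≈ 3.4238)
(C + 4261)*((b + A(-1, -5))² - 3625) = (719/210 + 4261)*((-9 + 5)² - 3625) = 895529*((-4)² - 3625)/210 = 895529*(16 - 3625)/210 = (895529/210)*(-3609) = -1077321387/70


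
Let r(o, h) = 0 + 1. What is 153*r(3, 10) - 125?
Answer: 28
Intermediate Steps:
r(o, h) = 1
153*r(3, 10) - 125 = 153*1 - 125 = 153 - 125 = 28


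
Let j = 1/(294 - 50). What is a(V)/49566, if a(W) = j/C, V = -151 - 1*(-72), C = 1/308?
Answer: 7/274866 ≈ 2.5467e-5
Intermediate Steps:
j = 1/244 ≈ 0.0040984
C = 1/308 ≈ 0.0032468
V = -79 (V = -151 + 72 = -79)
a(W) = 77/61 (a(W) = 1/(244*(1/308)) = (1/244)*308 = 77/61)
a(V)/49566 = (77/61)/49566 = (77/61)*(1/49566) = 7/274866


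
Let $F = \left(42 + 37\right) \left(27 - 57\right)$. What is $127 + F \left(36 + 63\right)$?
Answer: $-234503$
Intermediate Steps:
$F = -2370$ ($F = 79 \left(-30\right) = -2370$)
$127 + F \left(36 + 63\right) = 127 - 2370 \left(36 + 63\right) = 127 - 234630 = -234503$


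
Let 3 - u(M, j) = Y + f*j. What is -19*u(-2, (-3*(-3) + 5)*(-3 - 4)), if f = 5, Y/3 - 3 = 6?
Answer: -8854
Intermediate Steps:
Y = 27 (Y = 9 + 3*6 = 9 + 18 = 27)
u(M, j) = -24 - 5*j (u(M, j) = 3 - (27 + 5*j) = 3 + (-27 - 5*j) = -24 - 5*j)
-19*u(-2, (-3*(-3) + 5)*(-3 - 4)) = -19*(-24 - 5*(-3*(-3) + 5)*(-3 - 4)) = -19*(-24 - 5*(9 + 5)*(-7)) = -19*(-24 - 70*(-7)) = -19*(-24 - 5*(-98)) = -19*(-24 + 490) = -19*466 = -8854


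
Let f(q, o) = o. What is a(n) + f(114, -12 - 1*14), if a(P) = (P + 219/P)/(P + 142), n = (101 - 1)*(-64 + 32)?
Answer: -22198671/889600 ≈ -24.954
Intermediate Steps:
n = -3200 (n = 100*(-32) = -3200)
a(P) = (P + 219/P)/(142 + P)
a(n) + f(114, -12 - 1*14) = (219 + (-3200)**2)/((-3200)*(142 - 3200)) + (-12 - 1*14) = -1/3200*(219 + 10240000)/(-3058) + (-12 - 14) = -1/3200*(-1/3058)*10240219 - 26 = 930929/889600 - 26 = -22198671/889600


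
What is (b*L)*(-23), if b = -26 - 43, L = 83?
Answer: 131721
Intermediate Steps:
b = -69
(b*L)*(-23) = -69*83*(-23) = -5727*(-23) = 131721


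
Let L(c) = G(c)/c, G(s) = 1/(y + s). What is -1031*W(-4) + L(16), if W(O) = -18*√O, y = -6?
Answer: 1/160 + 37116*I ≈ 0.00625 + 37116.0*I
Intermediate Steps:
G(s) = 1/(-6 + s)
L(c) = 1/(c*(-6 + c)) (L(c) = 1/((-6 + c)*c) = 1/(c*(-6 + c)))
-1031*W(-4) + L(16) = -(-18558)*√(-4) + 1/(16*(-6 + 16)) = -(-18558)*2*I + (1/16)/10 = -(-37116)*I + (1/16)*(⅒) = 37116*I + 1/160 = 1/160 + 37116*I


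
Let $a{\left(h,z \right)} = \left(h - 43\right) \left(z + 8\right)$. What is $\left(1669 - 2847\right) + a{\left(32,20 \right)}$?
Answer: $-1486$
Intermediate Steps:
$a{\left(h,z \right)} = \left(-43 + h\right) \left(8 + z\right)$
$\left(1669 - 2847\right) + a{\left(32,20 \right)} = \left(1669 - 2847\right) + \left(-344 - 860 + 8 \cdot 32 + 32 \cdot 20\right) = -1178 + \left(-344 - 860 + 256 + 640\right) = -1178 - 308 = -1486$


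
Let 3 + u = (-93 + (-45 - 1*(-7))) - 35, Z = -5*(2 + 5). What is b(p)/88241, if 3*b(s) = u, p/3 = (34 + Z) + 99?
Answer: -169/264723 ≈ -0.00063840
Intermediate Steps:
Z = -35 (Z = -5*7 = -35)
p = 294 (p = 3*((34 - 35) + 99) = 3*(-1 + 99) = 3*98 = 294)
u = -169 (u = -3 + ((-93 + (-45 - 1*(-7))) - 35) = -3 + ((-93 + (-45 + 7)) - 35) = -3 + ((-93 - 38) - 35) = -3 + (-131 - 35) = -3 - 166 = -169)
b(s) = -169/3 (b(s) = (⅓)*(-169) = -169/3)
b(p)/88241 = -169/3/88241 = -169/3*1/88241 = -169/264723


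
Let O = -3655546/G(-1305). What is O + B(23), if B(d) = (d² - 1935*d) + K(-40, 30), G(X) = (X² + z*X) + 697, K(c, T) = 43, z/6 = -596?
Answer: -139937263306/3185201 ≈ -43934.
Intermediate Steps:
z = -3576 (z = 6*(-596) = -3576)
G(X) = 697 + X² - 3576*X (G(X) = (X² - 3576*X) + 697 = 697 + X² - 3576*X)
B(d) = 43 + d² - 1935*d (B(d) = (d² - 1935*d) + 43 = 43 + d² - 1935*d)
O = -1827773/3185201 (O = -3655546/(697 + (-1305)² - 3576*(-1305)) = -3655546/(697 + 1703025 + 4666680) = -3655546/6370402 = -3655546*1/6370402 = -1827773/3185201 ≈ -0.57383)
O + B(23) = -1827773/3185201 + (43 + 23² - 1935*23) = -1827773/3185201 + (43 + 529 - 44505) = -1827773/3185201 - 43933 = -139937263306/3185201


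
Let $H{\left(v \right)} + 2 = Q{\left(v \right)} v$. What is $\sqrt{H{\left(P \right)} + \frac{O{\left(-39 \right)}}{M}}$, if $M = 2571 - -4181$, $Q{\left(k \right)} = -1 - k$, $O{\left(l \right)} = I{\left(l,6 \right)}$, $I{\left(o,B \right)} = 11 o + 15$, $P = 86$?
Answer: $\frac{i \sqrt{5331166301}}{844} \approx 86.51 i$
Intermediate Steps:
$I{\left(o,B \right)} = 15 + 11 o$
$O{\left(l \right)} = 15 + 11 l$
$H{\left(v \right)} = -2 + v \left(-1 - v\right)$ ($H{\left(v \right)} = -2 + \left(-1 - v\right) v = -2 + v \left(-1 - v\right)$)
$M = 6752$ ($M = 2571 + 4181 = 6752$)
$\sqrt{H{\left(P \right)} + \frac{O{\left(-39 \right)}}{M}} = \sqrt{\left(-2 - 86 \left(1 + 86\right)\right) + \frac{15 + 11 \left(-39\right)}{6752}} = \sqrt{\left(-2 - 86 \cdot 87\right) + \left(15 - 429\right) \frac{1}{6752}} = \sqrt{\left(-2 - 7482\right) - \frac{207}{3376}} = \sqrt{-7484 - \frac{207}{3376}} = \sqrt{- \frac{25266191}{3376}} = \frac{i \sqrt{5331166301}}{844}$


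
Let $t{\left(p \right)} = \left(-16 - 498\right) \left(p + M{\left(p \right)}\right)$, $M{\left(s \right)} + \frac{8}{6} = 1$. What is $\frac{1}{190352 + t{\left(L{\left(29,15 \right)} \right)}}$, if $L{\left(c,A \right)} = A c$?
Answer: $- \frac{3}{99200} \approx -3.0242 \cdot 10^{-5}$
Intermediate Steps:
$M{\left(s \right)} = - \frac{1}{3}$ ($M{\left(s \right)} = - \frac{4}{3} + 1 = - \frac{1}{3}$)
$t{\left(p \right)} = \frac{514}{3} - 514 p$ ($t{\left(p \right)} = \left(-16 - 498\right) \left(p - \frac{1}{3}\right) = - 514 \left(- \frac{1}{3} + p\right) = \frac{514}{3} - 514 p$)
$\frac{1}{190352 + t{\left(L{\left(29,15 \right)} \right)}} = \frac{1}{190352 + \left(\frac{514}{3} - 514 \cdot 15 \cdot 29\right)} = \frac{1}{190352 + \left(\frac{514}{3} - 223590\right)} = \frac{1}{190352 - \frac{670256}{3}} = \frac{1}{- \frac{99200}{3}} = - \frac{3}{99200}$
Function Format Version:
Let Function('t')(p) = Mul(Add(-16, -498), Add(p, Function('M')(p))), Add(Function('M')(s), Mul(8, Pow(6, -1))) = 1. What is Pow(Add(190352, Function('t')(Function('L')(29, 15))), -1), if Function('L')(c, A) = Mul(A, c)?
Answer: Rational(-3, 99200) ≈ -3.0242e-5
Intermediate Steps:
Function('M')(s) = Rational(-1, 3) (Function('M')(s) = Add(Rational(-4, 3), 1) = Rational(-1, 3))
Function('t')(p) = Add(Rational(514, 3), Mul(-514, p)) (Function('t')(p) = Mul(Add(-16, -498), Add(p, Rational(-1, 3))) = Mul(-514, Add(Rational(-1, 3), p)) = Add(Rational(514, 3), Mul(-514, p)))
Pow(Add(190352, Function('t')(Function('L')(29, 15))), -1) = Pow(Add(190352, Add(Rational(514, 3), Mul(-514, Mul(15, 29)))), -1) = Pow(Add(190352, Add(Rational(514, 3), Mul(-514, 435))), -1) = Pow(Add(190352, Add(Rational(514, 3), -223590)), -1) = Pow(Add(190352, Rational(-670256, 3)), -1) = Pow(Rational(-99200, 3), -1) = Rational(-3, 99200)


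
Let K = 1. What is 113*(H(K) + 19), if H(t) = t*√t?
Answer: 2260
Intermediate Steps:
H(t) = t^(3/2)
113*(H(K) + 19) = 113*(1^(3/2) + 19) = 113*(1 + 19) = 113*20 = 2260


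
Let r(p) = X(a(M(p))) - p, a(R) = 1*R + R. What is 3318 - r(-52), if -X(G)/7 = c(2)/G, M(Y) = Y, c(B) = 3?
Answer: 339643/104 ≈ 3265.8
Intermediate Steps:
a(R) = 2*R (a(R) = R + R = 2*R)
X(G) = -21/G
r(p) = -p - 21/(2*p) (r(p) = -21*1/(2*p) - p = -21/(2*p) - p = -p - 21/(2*p))
3318 - r(-52) = 3318 - (-1*(-52) - 21/2/(-52)) = 3318 - (52 - 21/2*(-1/52)) = 3318 - (52 + 21/104) = 3318 - 1*5429/104 = 3318 - 5429/104 = 339643/104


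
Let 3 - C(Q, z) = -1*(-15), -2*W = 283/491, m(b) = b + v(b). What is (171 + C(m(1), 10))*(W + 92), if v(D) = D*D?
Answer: 14319699/982 ≈ 14582.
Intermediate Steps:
v(D) = D**2
m(b) = b + b**2
W = -283/982 (W = -283/(2*491) = -1/2*283/491 = -283/982 ≈ -0.28819)
C(Q, z) = -12 (C(Q, z) = 3 - (-1)*(-15) = 3 - 1*15 = 3 - 15 = -12)
(171 + C(m(1), 10))*(W + 92) = (171 - 12)*(-283/982 + 92) = 159*(90061/982) = 14319699/982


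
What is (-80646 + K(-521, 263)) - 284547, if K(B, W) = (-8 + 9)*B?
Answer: -365714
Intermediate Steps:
K(B, W) = B (K(B, W) = 1*B = B)
(-80646 + K(-521, 263)) - 284547 = (-80646 - 521) - 284547 = -81167 - 284547 = -365714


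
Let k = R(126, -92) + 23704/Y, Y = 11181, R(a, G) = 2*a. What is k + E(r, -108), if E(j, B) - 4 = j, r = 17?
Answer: 3076117/11181 ≈ 275.12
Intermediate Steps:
E(j, B) = 4 + j
k = 2841316/11181 (k = 2*126 + 23704/11181 = 252 + 23704*(1/11181) = 252 + 23704/11181 = 2841316/11181 ≈ 254.12)
k + E(r, -108) = 2841316/11181 + (4 + 17) = 2841316/11181 + 21 = 3076117/11181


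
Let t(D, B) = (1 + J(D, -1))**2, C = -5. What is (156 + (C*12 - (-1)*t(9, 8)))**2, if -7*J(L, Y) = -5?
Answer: 23503104/2401 ≈ 9788.9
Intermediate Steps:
J(L, Y) = 5/7 (J(L, Y) = -1/7*(-5) = 5/7)
t(D, B) = 144/49 (t(D, B) = (1 + 5/7)**2 = (12/7)**2 = 144/49)
(156 + (C*12 - (-1)*t(9, 8)))**2 = (156 + (-5*12 - (-1)*144/49))**2 = (156 + (-60 - 1*(-144/49)))**2 = (156 + (-60 + 144/49))**2 = (156 - 2796/49)**2 = (4848/49)**2 = 23503104/2401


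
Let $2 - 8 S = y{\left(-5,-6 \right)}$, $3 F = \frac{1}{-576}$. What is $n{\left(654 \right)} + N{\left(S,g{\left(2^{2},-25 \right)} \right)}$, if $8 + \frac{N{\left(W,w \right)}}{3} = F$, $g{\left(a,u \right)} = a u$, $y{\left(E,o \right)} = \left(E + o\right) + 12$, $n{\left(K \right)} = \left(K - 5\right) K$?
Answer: $\frac{244467071}{576} \approx 4.2442 \cdot 10^{5}$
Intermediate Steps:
$n{\left(K \right)} = K \left(-5 + K\right)$ ($n{\left(K \right)} = \left(-5 + K\right) K = K \left(-5 + K\right)$)
$y{\left(E,o \right)} = 12 + E + o$
$F = - \frac{1}{1728}$ ($F = \frac{1}{3 \left(-576\right)} = \frac{1}{3} \left(- \frac{1}{576}\right) = - \frac{1}{1728} \approx -0.0005787$)
$S = \frac{1}{8}$ ($S = \frac{1}{4} - \frac{12 - 5 - 6}{8} = \frac{1}{4} - \frac{1}{8} = \frac{1}{8} \approx 0.125$)
$N{\left(W,w \right)} = - \frac{13825}{576}$ ($N{\left(W,w \right)} = -24 + 3 \left(- \frac{1}{1728}\right) = -24 - \frac{1}{576} = - \frac{13825}{576}$)
$n{\left(654 \right)} + N{\left(S,g{\left(2^{2},-25 \right)} \right)} = 654 \left(-5 + 654\right) - \frac{13825}{576} = 654 \cdot 649 - \frac{13825}{576} = 424446 - \frac{13825}{576} = \frac{244467071}{576}$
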